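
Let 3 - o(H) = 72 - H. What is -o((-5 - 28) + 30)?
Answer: 72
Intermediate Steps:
o(H) = -69 + H (o(H) = 3 - (72 - H) = 3 + (-72 + H) = -69 + H)
-o((-5 - 28) + 30) = -(-69 + ((-5 - 28) + 30)) = -(-69 + (-33 + 30)) = -(-69 - 3) = -1*(-72) = 72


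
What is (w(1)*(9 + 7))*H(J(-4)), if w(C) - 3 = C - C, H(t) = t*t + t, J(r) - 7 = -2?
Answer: 1440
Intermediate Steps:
J(r) = 5 (J(r) = 7 - 2 = 5)
H(t) = t + t² (H(t) = t² + t = t + t²)
w(C) = 3 (w(C) = 3 + (C - C) = 3 + 0 = 3)
(w(1)*(9 + 7))*H(J(-4)) = (3*(9 + 7))*(5*(1 + 5)) = (3*16)*(5*6) = 48*30 = 1440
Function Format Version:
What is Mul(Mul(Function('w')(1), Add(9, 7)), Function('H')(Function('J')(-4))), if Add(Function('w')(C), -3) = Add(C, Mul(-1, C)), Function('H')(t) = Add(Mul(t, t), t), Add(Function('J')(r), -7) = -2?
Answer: 1440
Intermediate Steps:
Function('J')(r) = 5 (Function('J')(r) = Add(7, -2) = 5)
Function('H')(t) = Add(t, Pow(t, 2)) (Function('H')(t) = Add(Pow(t, 2), t) = Add(t, Pow(t, 2)))
Function('w')(C) = 3 (Function('w')(C) = Add(3, Add(C, Mul(-1, C))) = Add(3, 0) = 3)
Mul(Mul(Function('w')(1), Add(9, 7)), Function('H')(Function('J')(-4))) = Mul(Mul(3, Add(9, 7)), Mul(5, Add(1, 5))) = Mul(Mul(3, 16), Mul(5, 6)) = Mul(48, 30) = 1440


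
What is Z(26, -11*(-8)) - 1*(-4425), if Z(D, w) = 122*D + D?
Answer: 7623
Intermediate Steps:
Z(D, w) = 123*D
Z(26, -11*(-8)) - 1*(-4425) = 123*26 - 1*(-4425) = 3198 + 4425 = 7623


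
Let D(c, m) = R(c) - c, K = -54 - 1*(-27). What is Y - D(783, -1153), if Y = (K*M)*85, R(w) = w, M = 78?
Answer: -179010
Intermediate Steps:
K = -27 (K = -54 + 27 = -27)
D(c, m) = 0 (D(c, m) = c - c = 0)
Y = -179010 (Y = -27*78*85 = -2106*85 = -179010)
Y - D(783, -1153) = -179010 - 1*0 = -179010 + 0 = -179010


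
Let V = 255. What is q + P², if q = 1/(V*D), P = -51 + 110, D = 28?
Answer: 24854341/7140 ≈ 3481.0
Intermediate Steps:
P = 59
q = 1/7140 (q = 1/(255*28) = 1/7140 ≈ 0.00014006)
q + P² = 1/7140 + 59² = 1/7140 + 3481 = 24854341/7140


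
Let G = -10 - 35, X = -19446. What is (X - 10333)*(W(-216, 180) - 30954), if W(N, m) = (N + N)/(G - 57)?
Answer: 15668101734/17 ≈ 9.2165e+8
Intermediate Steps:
G = -45
W(N, m) = -N/51 (W(N, m) = (N + N)/(-45 - 57) = (2*N)/(-102) = (2*N)*(-1/102) = -N/51)
(X - 10333)*(W(-216, 180) - 30954) = (-19446 - 10333)*(-1/51*(-216) - 30954) = -29779*(72/17 - 30954) = -29779*(-526146/17) = 15668101734/17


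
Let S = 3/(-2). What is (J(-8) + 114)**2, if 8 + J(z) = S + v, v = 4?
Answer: 47089/4 ≈ 11772.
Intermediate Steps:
S = -3/2 (S = 3*(-1/2) = -3/2 ≈ -1.5000)
J(z) = -11/2 (J(z) = -8 + (-3/2 + 4) = -8 + 5/2 = -11/2)
(J(-8) + 114)**2 = (-11/2 + 114)**2 = (217/2)**2 = 47089/4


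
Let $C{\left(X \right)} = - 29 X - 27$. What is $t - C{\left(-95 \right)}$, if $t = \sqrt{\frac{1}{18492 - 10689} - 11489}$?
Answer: $-2728 + \frac{i \sqrt{268945998}}{153} \approx -2728.0 + 107.19 i$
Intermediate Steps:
$C{\left(X \right)} = -27 - 29 X$
$t = \frac{i \sqrt{268945998}}{153}$ ($t = \sqrt{\frac{1}{7803} - 11489} = \sqrt{- \frac{89648666}{7803}} = \frac{i \sqrt{268945998}}{153} \approx 107.19 i$)
$t - C{\left(-95 \right)} = \frac{i \sqrt{268945998}}{153} - \left(-27 - -2755\right) = \frac{i \sqrt{268945998}}{153} - \left(-27 + 2755\right) = \frac{i \sqrt{268945998}}{153} - 2728 = -2728 + \frac{i \sqrt{268945998}}{153}$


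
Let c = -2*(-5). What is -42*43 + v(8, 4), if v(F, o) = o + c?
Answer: -1792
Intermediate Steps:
c = 10
v(F, o) = 10 + o (v(F, o) = o + 10 = 10 + o)
-42*43 + v(8, 4) = -42*43 + (10 + 4) = -1806 + 14 = -1792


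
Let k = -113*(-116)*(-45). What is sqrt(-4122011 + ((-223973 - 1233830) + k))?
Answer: I*sqrt(6169674) ≈ 2483.9*I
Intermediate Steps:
k = -589860 (k = 13108*(-45) = -589860)
sqrt(-4122011 + ((-223973 - 1233830) + k)) = sqrt(-4122011 + ((-223973 - 1233830) - 589860)) = sqrt(-4122011 + (-1457803 - 589860)) = sqrt(-4122011 - 2047663) = sqrt(-6169674) = I*sqrt(6169674)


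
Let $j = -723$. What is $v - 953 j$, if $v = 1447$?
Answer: $690466$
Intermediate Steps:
$v - 953 j = 1447 - -689019 = 1447 + 689019 = 690466$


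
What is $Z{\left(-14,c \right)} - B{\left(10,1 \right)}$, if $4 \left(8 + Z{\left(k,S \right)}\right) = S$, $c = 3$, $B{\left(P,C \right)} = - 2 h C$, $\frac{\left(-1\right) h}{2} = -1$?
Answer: $- \frac{13}{4} \approx -3.25$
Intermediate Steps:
$h = 2$ ($h = \left(-2\right) \left(-1\right) = 2$)
$B{\left(P,C \right)} = - 4 C$ ($B{\left(P,C \right)} = \left(-2\right) 2 C = - 4 C$)
$Z{\left(k,S \right)} = -8 + \frac{S}{4}$
$Z{\left(-14,c \right)} - B{\left(10,1 \right)} = \left(-8 + \frac{1}{4} \cdot 3\right) - \left(-4\right) 1 = \left(-8 + \frac{3}{4}\right) - -4 = - \frac{29}{4} + 4 = - \frac{13}{4}$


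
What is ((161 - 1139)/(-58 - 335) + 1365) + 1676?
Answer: 398697/131 ≈ 3043.5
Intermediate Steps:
((161 - 1139)/(-58 - 335) + 1365) + 1676 = (-978/(-393) + 1365) + 1676 = (-978*(-1/393) + 1365) + 1676 = (326/131 + 1365) + 1676 = 179141/131 + 1676 = 398697/131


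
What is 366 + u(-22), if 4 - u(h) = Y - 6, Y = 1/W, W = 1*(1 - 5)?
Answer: 1505/4 ≈ 376.25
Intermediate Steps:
W = -4 (W = 1*(-4) = -4)
Y = -¼ (Y = 1/(-4) = -¼ ≈ -0.25000)
u(h) = 41/4 (u(h) = 4 - (-¼ - 6) = 4 - 1*(-25/4) = 4 + 25/4 = 41/4)
366 + u(-22) = 366 + 41/4 = 1505/4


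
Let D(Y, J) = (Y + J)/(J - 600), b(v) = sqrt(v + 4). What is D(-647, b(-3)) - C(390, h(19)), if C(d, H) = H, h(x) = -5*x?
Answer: 57551/599 ≈ 96.078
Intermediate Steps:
b(v) = sqrt(4 + v)
D(Y, J) = (J + Y)/(-600 + J)
D(-647, b(-3)) - C(390, h(19)) = (sqrt(4 - 3) - 647)/(-600 + sqrt(4 - 3)) - (-5)*19 = (sqrt(1) - 647)/(-600 + sqrt(1)) - 1*(-95) = (1 - 647)/(-600 + 1) + 95 = -646/(-599) + 95 = -1/599*(-646) + 95 = 646/599 + 95 = 57551/599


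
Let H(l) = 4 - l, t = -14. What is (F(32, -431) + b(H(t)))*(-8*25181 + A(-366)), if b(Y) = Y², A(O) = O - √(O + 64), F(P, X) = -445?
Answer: 24419494 + 121*I*√302 ≈ 2.4419e+7 + 2102.8*I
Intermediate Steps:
A(O) = O - √(64 + O)
(F(32, -431) + b(H(t)))*(-8*25181 + A(-366)) = (-445 + (4 - 1*(-14))²)*(-8*25181 + (-366 - √(64 - 366))) = (-445 + (4 + 14)²)*(-201448 + (-366 - √(-302))) = (-445 + 18²)*(-201448 + (-366 - I*√302)) = (-445 + 324)*(-201448 + (-366 - I*√302)) = -121*(-201814 - I*√302) = 24419494 + 121*I*√302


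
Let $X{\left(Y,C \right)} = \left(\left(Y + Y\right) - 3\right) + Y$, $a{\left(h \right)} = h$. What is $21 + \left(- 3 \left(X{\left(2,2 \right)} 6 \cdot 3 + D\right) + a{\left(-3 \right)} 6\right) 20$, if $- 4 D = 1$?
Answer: $-3564$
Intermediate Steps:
$D = - \frac{1}{4}$ ($D = \left(- \frac{1}{4}\right) 1 = - \frac{1}{4} \approx -0.25$)
$X{\left(Y,C \right)} = -3 + 3 Y$ ($X{\left(Y,C \right)} = \left(2 Y - 3\right) + Y = \left(-3 + 2 Y\right) + Y = -3 + 3 Y$)
$21 + \left(- 3 \left(X{\left(2,2 \right)} 6 \cdot 3 + D\right) + a{\left(-3 \right)} 6\right) 20 = 21 + \left(- 3 \left(\left(-3 + 3 \cdot 2\right) 6 \cdot 3 - \frac{1}{4}\right) - 18\right) 20 = 21 + \left(- 3 \left(\left(-3 + 6\right) 6 \cdot 3 - \frac{1}{4}\right) - 18\right) 20 = 21 + \left(- 3 \left(3 \cdot 6 \cdot 3 - \frac{1}{4}\right) - 18\right) 20 = 21 + \left(- 3 \left(18 \cdot 3 - \frac{1}{4}\right) - 18\right) 20 = 21 + \left(- 3 \left(54 - \frac{1}{4}\right) - 18\right) 20 = 21 + \left(\left(-3\right) \frac{215}{4} - 18\right) 20 = 21 + \left(- \frac{645}{4} - 18\right) 20 = 21 - 3585 = -3564$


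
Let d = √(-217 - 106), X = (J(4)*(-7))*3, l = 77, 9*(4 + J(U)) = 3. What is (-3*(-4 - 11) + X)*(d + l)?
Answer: 9394 + 122*I*√323 ≈ 9394.0 + 2192.6*I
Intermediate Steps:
J(U) = -11/3 (J(U) = -4 + (⅑)*3 = -4 + ⅓ = -11/3)
X = 77 (X = -11/3*(-7)*3 = (77/3)*3 = 77)
d = I*√323 (d = √(-323) = I*√323 ≈ 17.972*I)
(-3*(-4 - 11) + X)*(d + l) = (-3*(-4 - 11) + 77)*(I*√323 + 77) = (-3*(-15) + 77)*(77 + I*√323) = (45 + 77)*(77 + I*√323) = 122*(77 + I*√323) = 9394 + 122*I*√323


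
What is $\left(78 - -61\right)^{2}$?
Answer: $19321$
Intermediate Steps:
$\left(78 - -61\right)^{2} = \left(78 + 61\right)^{2} = 139^{2} = 19321$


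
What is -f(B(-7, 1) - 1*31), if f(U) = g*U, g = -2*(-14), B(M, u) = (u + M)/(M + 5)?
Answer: 784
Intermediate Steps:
B(M, u) = (M + u)/(5 + M)
g = 28
f(U) = 28*U
-f(B(-7, 1) - 1*31) = -28*((-7 + 1)/(5 - 7) - 1*31) = -28*(-6/(-2) - 31) = -28*(-½*(-6) - 31) = -28*(3 - 31) = -28*(-28) = -1*(-784) = 784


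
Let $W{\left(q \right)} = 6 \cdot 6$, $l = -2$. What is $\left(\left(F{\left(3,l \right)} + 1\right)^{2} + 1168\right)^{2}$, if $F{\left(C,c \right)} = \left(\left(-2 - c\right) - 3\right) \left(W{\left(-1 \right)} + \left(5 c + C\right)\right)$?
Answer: $73342096$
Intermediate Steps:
$W{\left(q \right)} = 36$
$F{\left(C,c \right)} = \left(-5 - c\right) \left(36 + C + 5 c\right)$ ($F{\left(C,c \right)} = \left(\left(-2 - c\right) - 3\right) \left(36 + \left(5 c + C\right)\right) = \left(-5 - c\right) \left(36 + \left(C + 5 c\right)\right) = \left(-5 - c\right) \left(36 + C + 5 c\right)$)
$\left(\left(F{\left(3,l \right)} + 1\right)^{2} + 1168\right)^{2} = \left(\left(\left(-180 - -122 - 15 - 5 \left(-2\right)^{2} - 3 \left(-2\right)\right) + 1\right)^{2} + 1168\right)^{2} = \left(\left(\left(-180 + 122 - 15 - 20 + 6\right) + 1\right)^{2} + 1168\right)^{2} = \left(\left(-87 + 1\right)^{2} + 1168\right)^{2} = \left(\left(-86\right)^{2} + 1168\right)^{2} = \left(7396 + 1168\right)^{2} = 8564^{2} = 73342096$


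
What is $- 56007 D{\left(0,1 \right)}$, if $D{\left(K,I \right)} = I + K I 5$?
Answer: $-56007$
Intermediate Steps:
$D{\left(K,I \right)} = I + 5 I K$ ($D{\left(K,I \right)} = I + I K 5 = I + 5 I K$)
$- 56007 D{\left(0,1 \right)} = - 56007 \cdot 1 \left(1 + 5 \cdot 0\right) = - 56007 \cdot 1 \left(1 + 0\right) = - 56007 \cdot 1 \cdot 1 = \left(-56007\right) 1 = -56007$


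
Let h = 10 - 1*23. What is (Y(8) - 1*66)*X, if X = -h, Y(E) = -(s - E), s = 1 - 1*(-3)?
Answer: -806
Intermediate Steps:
s = 4 (s = 1 + 3 = 4)
h = -13 (h = 10 - 23 = -13)
Y(E) = -4 + E (Y(E) = -(4 - E) = -4 + E)
X = 13 (X = -1*(-13) = 13)
(Y(8) - 1*66)*X = ((-4 + 8) - 1*66)*13 = (4 - 66)*13 = -62*13 = -806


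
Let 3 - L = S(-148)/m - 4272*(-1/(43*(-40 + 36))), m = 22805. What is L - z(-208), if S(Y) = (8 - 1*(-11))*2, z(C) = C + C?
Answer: 435231791/980615 ≈ 443.84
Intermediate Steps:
z(C) = 2*C
S(Y) = 38 (S(Y) = (8 + 11)*2 = 19*2 = 38)
L = 27295951/980615 (L = 3 - (38/22805 - 4272*(-1/(43*(-40 + 36)))) = 3 - (38*(1/22805) - 4272/((-43*(-4)))) = 3 - (38/22805 - 4272/172) = 3 - (38/22805 - 4272*1/172) = 3 - (38/22805 - 1068/43) = 3 - 1*(-24354106/980615) = 3 + 24354106/980615 = 27295951/980615 ≈ 27.836)
L - z(-208) = 27295951/980615 - 2*(-208) = 27295951/980615 - 1*(-416) = 27295951/980615 + 416 = 435231791/980615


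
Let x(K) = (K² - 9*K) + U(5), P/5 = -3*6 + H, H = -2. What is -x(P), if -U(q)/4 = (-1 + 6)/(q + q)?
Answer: -10898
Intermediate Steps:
U(q) = -10/q (U(q) = -4*(-1 + 6)/(q + q) = -20/(2*q) = -20*1/(2*q) = -10/q)
P = -100 (P = 5*(-3*6 - 2) = 5*(-18 - 2) = 5*(-20) = -100)
x(K) = -2 + K² - 9*K (x(K) = (K² - 9*K) - 10/5 = (K² - 9*K) - 10*⅕ = (K² - 9*K) - 2 = -2 + K² - 9*K)
-x(P) = -(-2 + (-100)² - 9*(-100)) = -(-2 + 10000 + 900) = -1*10898 = -10898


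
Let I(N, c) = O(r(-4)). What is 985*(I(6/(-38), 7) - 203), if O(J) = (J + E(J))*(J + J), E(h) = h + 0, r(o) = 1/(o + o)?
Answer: -3198295/16 ≈ -1.9989e+5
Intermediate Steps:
r(o) = 1/(2*o)
E(h) = h
O(J) = 4*J² (O(J) = (J + J)*(J + J) = (2*J)*(2*J) = 4*J²)
I(N, c) = 1/16 (I(N, c) = 4*((½)/(-4))² = 4*((½)*(-¼))² = 4*(-⅛)² = 4*(1/64) = 1/16)
985*(I(6/(-38), 7) - 203) = 985*(1/16 - 203) = 985*(-3247/16) = -3198295/16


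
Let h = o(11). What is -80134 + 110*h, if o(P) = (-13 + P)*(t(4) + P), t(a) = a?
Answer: -83434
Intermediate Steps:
o(P) = (-13 + P)*(4 + P)
h = -30 (h = -52 + 11**2 - 9*11 = -52 + 121 - 99 = -30)
-80134 + 110*h = -80134 + 110*(-30) = -80134 - 3300 = -83434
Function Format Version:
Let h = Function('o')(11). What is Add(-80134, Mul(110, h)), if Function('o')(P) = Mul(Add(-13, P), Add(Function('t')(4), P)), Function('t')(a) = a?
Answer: -83434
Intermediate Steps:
Function('o')(P) = Mul(Add(-13, P), Add(4, P))
h = -30 (h = Add(-52, Pow(11, 2), Mul(-9, 11)) = Add(-52, 121, -99) = -30)
Add(-80134, Mul(110, h)) = Add(-80134, Mul(110, -30)) = Add(-80134, -3300) = -83434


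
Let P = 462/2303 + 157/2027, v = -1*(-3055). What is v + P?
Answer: 2037513000/666883 ≈ 3055.3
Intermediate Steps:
v = 3055
P = 185435/666883 (P = 462*(1/2303) + 157*(1/2027) = 66/329 + 157/2027 = 185435/666883 ≈ 0.27806)
v + P = 3055 + 185435/666883 = 2037513000/666883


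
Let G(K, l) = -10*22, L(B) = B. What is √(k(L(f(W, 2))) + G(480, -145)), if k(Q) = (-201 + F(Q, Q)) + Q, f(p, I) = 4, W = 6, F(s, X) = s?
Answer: I*√413 ≈ 20.322*I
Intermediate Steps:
k(Q) = -201 + 2*Q (k(Q) = (-201 + Q) + Q = -201 + 2*Q)
G(K, l) = -220
√(k(L(f(W, 2))) + G(480, -145)) = √((-201 + 2*4) - 220) = √((-201 + 8) - 220) = √(-193 - 220) = √(-413) = I*√413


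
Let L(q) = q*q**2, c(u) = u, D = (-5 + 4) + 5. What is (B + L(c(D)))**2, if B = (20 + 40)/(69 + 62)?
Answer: 71301136/17161 ≈ 4154.8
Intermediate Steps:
D = 4 (D = -1 + 5 = 4)
L(q) = q**3
B = 60/131 ≈ 0.45802
(B + L(c(D)))**2 = (60/131 + 4**3)**2 = (60/131 + 64)**2 = (8444/131)**2 = 71301136/17161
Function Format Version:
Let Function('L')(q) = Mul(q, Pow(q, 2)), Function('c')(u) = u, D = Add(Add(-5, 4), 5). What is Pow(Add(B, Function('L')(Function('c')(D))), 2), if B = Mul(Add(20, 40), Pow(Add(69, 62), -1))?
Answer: Rational(71301136, 17161) ≈ 4154.8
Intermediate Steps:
D = 4 (D = Add(-1, 5) = 4)
Function('L')(q) = Pow(q, 3)
B = Rational(60, 131) (B = Mul(60, Pow(131, -1)) = Mul(60, Rational(1, 131)) = Rational(60, 131) ≈ 0.45802)
Pow(Add(B, Function('L')(Function('c')(D))), 2) = Pow(Add(Rational(60, 131), Pow(4, 3)), 2) = Pow(Add(Rational(60, 131), 64), 2) = Pow(Rational(8444, 131), 2) = Rational(71301136, 17161)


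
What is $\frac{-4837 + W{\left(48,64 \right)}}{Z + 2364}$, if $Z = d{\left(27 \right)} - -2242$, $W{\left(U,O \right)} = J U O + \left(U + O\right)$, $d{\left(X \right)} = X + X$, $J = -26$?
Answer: $- \frac{84597}{4660} \approx -18.154$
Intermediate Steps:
$d{\left(X \right)} = 2 X$
$W{\left(U,O \right)} = O + U - 26 O U$ ($W{\left(U,O \right)} = - 26 U O + \left(U + O\right) = - 26 O U + \left(O + U\right) = O + U - 26 O U$)
$Z = 2296$ ($Z = 2 \cdot 27 - -2242 = 54 + 2242 = 2296$)
$\frac{-4837 + W{\left(48,64 \right)}}{Z + 2364} = \frac{-4837 + \left(64 + 48 - 1664 \cdot 48\right)}{2296 + 2364} = \frac{-4837 + \left(64 + 48 - 79872\right)}{4660} = \left(-4837 - 79760\right) \frac{1}{4660} = \left(-84597\right) \frac{1}{4660} = - \frac{84597}{4660}$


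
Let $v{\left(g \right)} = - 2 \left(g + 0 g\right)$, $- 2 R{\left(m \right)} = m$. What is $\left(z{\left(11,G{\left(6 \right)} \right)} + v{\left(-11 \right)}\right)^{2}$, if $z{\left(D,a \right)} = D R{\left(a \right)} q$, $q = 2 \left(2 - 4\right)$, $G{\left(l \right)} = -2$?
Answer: $484$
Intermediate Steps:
$R{\left(m \right)} = - \frac{m}{2}$
$q = -4$ ($q = 2 \left(-2\right) = -4$)
$v{\left(g \right)} = - 2 g$ ($v{\left(g \right)} = - 2 \left(g + 0\right) = - 2 g$)
$z{\left(D,a \right)} = 2 D a$ ($z{\left(D,a \right)} = D \left(- \frac{a}{2}\right) \left(-4\right) = - \frac{D a}{2} \left(-4\right) = 2 D a$)
$\left(z{\left(11,G{\left(6 \right)} \right)} + v{\left(-11 \right)}\right)^{2} = \left(2 \cdot 11 \left(-2\right) - -22\right)^{2} = \left(-44 + 22\right)^{2} = \left(-22\right)^{2} = 484$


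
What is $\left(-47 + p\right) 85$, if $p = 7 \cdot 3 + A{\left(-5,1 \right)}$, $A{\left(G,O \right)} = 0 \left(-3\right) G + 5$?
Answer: $-1785$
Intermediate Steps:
$A{\left(G,O \right)} = 5$ ($A{\left(G,O \right)} = 0 G + 5 = 0 + 5 = 5$)
$p = 26$ ($p = 7 \cdot 3 + 5 = 21 + 5 = 26$)
$\left(-47 + p\right) 85 = \left(-47 + 26\right) 85 = \left(-21\right) 85 = -1785$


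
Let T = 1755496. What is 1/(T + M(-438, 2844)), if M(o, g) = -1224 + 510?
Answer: 1/1754782 ≈ 5.6987e-7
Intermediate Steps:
M(o, g) = -714
1/(T + M(-438, 2844)) = 1/(1755496 - 714) = 1/1754782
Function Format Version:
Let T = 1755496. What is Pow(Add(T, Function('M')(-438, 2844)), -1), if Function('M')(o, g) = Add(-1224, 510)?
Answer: Rational(1, 1754782) ≈ 5.6987e-7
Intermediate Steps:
Function('M')(o, g) = -714
Pow(Add(T, Function('M')(-438, 2844)), -1) = Pow(Add(1755496, -714), -1) = Pow(1754782, -1) = Rational(1, 1754782)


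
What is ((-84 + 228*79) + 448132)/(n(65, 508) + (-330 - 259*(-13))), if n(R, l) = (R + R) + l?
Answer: 13316/105 ≈ 126.82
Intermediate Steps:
n(R, l) = l + 2*R (n(R, l) = 2*R + l = l + 2*R)
((-84 + 228*79) + 448132)/(n(65, 508) + (-330 - 259*(-13))) = ((-84 + 228*79) + 448132)/((508 + 2*65) + (-330 - 259*(-13))) = ((-84 + 18012) + 448132)/((508 + 130) + (-330 + 3367)) = (17928 + 448132)/(638 + 3037) = 466060/3675 = 466060*(1/3675) = 13316/105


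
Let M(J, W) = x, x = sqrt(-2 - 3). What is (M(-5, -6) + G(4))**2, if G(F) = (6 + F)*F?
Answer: (40 + I*sqrt(5))**2 ≈ 1595.0 + 178.89*I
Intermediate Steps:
G(F) = F*(6 + F)
x = I*sqrt(5) (x = sqrt(-5) = I*sqrt(5) ≈ 2.2361*I)
M(J, W) = I*sqrt(5)
(M(-5, -6) + G(4))**2 = (I*sqrt(5) + 4*(6 + 4))**2 = (I*sqrt(5) + 4*10)**2 = (I*sqrt(5) + 40)**2 = (40 + I*sqrt(5))**2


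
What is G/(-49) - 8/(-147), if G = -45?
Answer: 143/147 ≈ 0.97279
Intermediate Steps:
G/(-49) - 8/(-147) = -45/(-49) - 8/(-147) = -45*(-1/49) - 8*(-1/147) = 45/49 + 8/147 = 143/147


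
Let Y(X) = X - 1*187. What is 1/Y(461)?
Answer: 1/274 ≈ 0.0036496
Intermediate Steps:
Y(X) = -187 + X (Y(X) = X - 187 = -187 + X)
1/Y(461) = 1/(-187 + 461) = 1/274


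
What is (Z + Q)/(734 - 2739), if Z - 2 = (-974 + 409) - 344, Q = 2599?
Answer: -1692/2005 ≈ -0.84389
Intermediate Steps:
Z = -907 (Z = 2 + ((-974 + 409) - 344) = 2 + (-565 - 344) = 2 - 909 = -907)
(Z + Q)/(734 - 2739) = (-907 + 2599)/(734 - 2739) = 1692/(-2005) = 1692*(-1/2005) = -1692/2005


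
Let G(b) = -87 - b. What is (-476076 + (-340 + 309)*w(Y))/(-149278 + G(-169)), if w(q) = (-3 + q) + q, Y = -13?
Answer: 475177/149196 ≈ 3.1849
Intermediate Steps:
w(q) = -3 + 2*q
(-476076 + (-340 + 309)*w(Y))/(-149278 + G(-169)) = (-476076 + (-340 + 309)*(-3 + 2*(-13)))/(-149278 + (-87 - 1*(-169))) = (-476076 - 31*(-3 - 26))/(-149278 + (-87 + 169)) = (-476076 - 31*(-29))/(-149278 + 82) = (-476076 + 899)/(-149196) = -475177*(-1/149196) = 475177/149196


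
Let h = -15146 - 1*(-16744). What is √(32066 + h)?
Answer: 8*√526 ≈ 183.48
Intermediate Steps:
h = 1598 (h = -15146 + 16744 = 1598)
√(32066 + h) = √(32066 + 1598) = √33664 = 8*√526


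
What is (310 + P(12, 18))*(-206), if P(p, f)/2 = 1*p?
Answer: -68804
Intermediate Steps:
P(p, f) = 2*p (P(p, f) = 2*(1*p) = 2*p)
(310 + P(12, 18))*(-206) = (310 + 2*12)*(-206) = (310 + 24)*(-206) = 334*(-206) = -68804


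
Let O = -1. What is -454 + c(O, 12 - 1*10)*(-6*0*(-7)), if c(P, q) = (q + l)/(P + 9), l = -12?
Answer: -454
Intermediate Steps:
c(P, q) = (-12 + q)/(9 + P) (c(P, q) = (q - 12)/(P + 9) = (-12 + q)/(9 + P))
-454 + c(O, 12 - 1*10)*(-6*0*(-7)) = -454 + ((-12 + (12 - 1*10))/(9 - 1))*(-6*0*(-7)) = -454 + ((-12 + (12 - 10))/8)*(0*(-7)) = -454 + ((-12 + 2)/8)*0 = -454 + ((⅛)*(-10))*0 = -454 - 5/4*0 = -454 + 0 = -454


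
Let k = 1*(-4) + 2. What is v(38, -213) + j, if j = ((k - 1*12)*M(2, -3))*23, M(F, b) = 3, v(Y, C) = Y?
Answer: -928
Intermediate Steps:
k = -2 (k = -4 + 2 = -2)
j = -966 (j = ((-2 - 1*12)*3)*23 = ((-2 - 12)*3)*23 = -14*3*23 = -42*23 = -966)
v(38, -213) + j = 38 - 966 = -928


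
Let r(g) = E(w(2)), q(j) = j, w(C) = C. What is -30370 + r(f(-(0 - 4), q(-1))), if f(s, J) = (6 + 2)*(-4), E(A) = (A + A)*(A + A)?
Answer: -30354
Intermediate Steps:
E(A) = 4*A² (E(A) = (2*A)*(2*A) = 4*A²)
f(s, J) = -32 (f(s, J) = 8*(-4) = -32)
r(g) = 16 (r(g) = 4*2² = 4*4 = 16)
-30370 + r(f(-(0 - 4), q(-1))) = -30370 + 16 = -30354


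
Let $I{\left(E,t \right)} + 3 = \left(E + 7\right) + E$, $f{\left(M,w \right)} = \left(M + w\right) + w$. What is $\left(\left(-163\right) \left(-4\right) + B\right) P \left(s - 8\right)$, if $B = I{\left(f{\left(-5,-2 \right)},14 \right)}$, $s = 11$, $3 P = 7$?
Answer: $4466$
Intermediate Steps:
$P = \frac{7}{3}$ ($P = \frac{1}{3} \cdot 7 = \frac{7}{3} \approx 2.3333$)
$f{\left(M,w \right)} = M + 2 w$
$I{\left(E,t \right)} = 4 + 2 E$ ($I{\left(E,t \right)} = -3 + \left(\left(E + 7\right) + E\right) = -3 + \left(\left(7 + E\right) + E\right) = -3 + \left(7 + 2 E\right) = 4 + 2 E$)
$B = -14$ ($B = 4 + 2 \left(-5 + 2 \left(-2\right)\right) = 4 + 2 \left(-5 - 4\right) = 4 + 2 \left(-9\right) = 4 - 18 = -14$)
$\left(\left(-163\right) \left(-4\right) + B\right) P \left(s - 8\right) = \left(\left(-163\right) \left(-4\right) - 14\right) \frac{7 \left(11 - 8\right)}{3} = \left(652 - 14\right) \frac{7}{3} \cdot 3 = 638 \cdot 7 = 4466$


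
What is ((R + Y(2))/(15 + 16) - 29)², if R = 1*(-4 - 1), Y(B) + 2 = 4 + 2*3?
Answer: 802816/961 ≈ 835.40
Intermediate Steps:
Y(B) = 8 (Y(B) = -2 + (4 + 2*3) = -2 + (4 + 6) = -2 + 10 = 8)
R = -5 (R = 1*(-5) = -5)
((R + Y(2))/(15 + 16) - 29)² = ((-5 + 8)/(15 + 16) - 29)² = (3/31 - 29)² = (-896/31)² = 802816/961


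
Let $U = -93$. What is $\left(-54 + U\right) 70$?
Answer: $-10290$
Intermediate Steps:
$\left(-54 + U\right) 70 = \left(-54 - 93\right) 70 = \left(-147\right) 70 = -10290$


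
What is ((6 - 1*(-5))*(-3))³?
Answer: -35937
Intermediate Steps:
((6 - 1*(-5))*(-3))³ = ((6 + 5)*(-3))³ = (11*(-3))³ = (-33)³ = -35937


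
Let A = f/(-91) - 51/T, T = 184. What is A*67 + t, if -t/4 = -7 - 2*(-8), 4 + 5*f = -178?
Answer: -25549/920 ≈ -27.771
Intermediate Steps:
f = -182/5 (f = -⅘ + (⅕)*(-178) = -⅘ - 178/5 = -182/5 ≈ -36.400)
t = -36 (t = -4*(-7 - 2*(-8)) = -4*(-7 + 16) = -4*9 = -36)
A = 113/920 (A = -182/5/(-91) - 51/184 = -182/5*(-1/91) - 51*1/184 = ⅖ - 51/184 = 113/920 ≈ 0.12283)
A*67 + t = (113/920)*67 - 36 = 7571/920 - 36 = -25549/920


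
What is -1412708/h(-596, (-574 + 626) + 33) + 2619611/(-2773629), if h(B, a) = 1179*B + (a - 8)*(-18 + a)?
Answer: 2091083714557/1934675568225 ≈ 1.0808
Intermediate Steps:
h(B, a) = 1179*B + (-18 + a)*(-8 + a) (h(B, a) = 1179*B + (-8 + a)*(-18 + a) = 1179*B + (-18 + a)*(-8 + a))
-1412708/h(-596, (-574 + 626) + 33) + 2619611/(-2773629) = -1412708/(144 + ((-574 + 626) + 33)² - 26*((-574 + 626) + 33) + 1179*(-596)) + 2619611/(-2773629) = -1412708/(144 + (52 + 33)² - 26*(52 + 33) - 702684) + 2619611*(-1/2773629) = -1412708/(144 + 85² - 26*85 - 702684) - 2619611/2773629 = -1412708/(144 + 7225 - 2210 - 702684) - 2619611/2773629 = -1412708/(-697525) - 2619611/2773629 = -1412708*(-1/697525) - 2619611/2773629 = 1412708/697525 - 2619611/2773629 = 2091083714557/1934675568225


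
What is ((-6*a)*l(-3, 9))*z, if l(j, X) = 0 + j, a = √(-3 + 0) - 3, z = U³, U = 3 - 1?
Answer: -432 + 144*I*√3 ≈ -432.0 + 249.42*I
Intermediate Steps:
U = 2
z = 8 (z = 2³ = 8)
a = -3 + I*√3 (a = √(-3) - 3 = I*√3 - 3 = -3 + I*√3 ≈ -3.0 + 1.732*I)
l(j, X) = j
((-6*a)*l(-3, 9))*z = (-6*(-3 + I*√3)*(-3))*8 = ((18 - 6*I*√3)*(-3))*8 = (-54 + 18*I*√3)*8 = -432 + 144*I*√3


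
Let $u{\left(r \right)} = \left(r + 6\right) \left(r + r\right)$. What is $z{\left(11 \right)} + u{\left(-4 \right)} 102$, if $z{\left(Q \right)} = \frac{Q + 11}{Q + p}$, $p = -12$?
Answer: $-1654$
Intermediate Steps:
$z{\left(Q \right)} = \frac{11 + Q}{-12 + Q}$ ($z{\left(Q \right)} = \frac{Q + 11}{Q - 12} = \frac{11 + Q}{-12 + Q}$)
$u{\left(r \right)} = 2 r \left(6 + r\right)$ ($u{\left(r \right)} = \left(6 + r\right) 2 r = 2 r \left(6 + r\right)$)
$z{\left(11 \right)} + u{\left(-4 \right)} 102 = \frac{11 + 11}{-12 + 11} + 2 \left(-4\right) \left(6 - 4\right) 102 = \frac{1}{-1} \cdot 22 + 2 \left(-4\right) 2 \cdot 102 = \left(-1\right) 22 - 1632 = -22 - 1632 = -1654$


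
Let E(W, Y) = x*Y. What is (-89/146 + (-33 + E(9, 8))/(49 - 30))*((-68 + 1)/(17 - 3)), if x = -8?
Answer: 1062151/38836 ≈ 27.350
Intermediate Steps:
E(W, Y) = -8*Y
(-89/146 + (-33 + E(9, 8))/(49 - 30))*((-68 + 1)/(17 - 3)) = (-89/146 + (-33 - 8*8)/(49 - 30))*((-68 + 1)/(17 - 3)) = (-89*1/146 + (-33 - 64)/19)*(-67/14) = (-89/146 - 97*1/19)*(-67*1/14) = (-89/146 - 97/19)*(-67/14) = -15853/2774*(-67/14) = 1062151/38836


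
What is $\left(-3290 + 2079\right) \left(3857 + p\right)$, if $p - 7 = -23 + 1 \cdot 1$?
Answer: $-4652662$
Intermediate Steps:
$p = -15$ ($p = 7 + \left(-23 + 1 \cdot 1\right) = 7 + \left(-23 + 1\right) = 7 - 22 = -15$)
$\left(-3290 + 2079\right) \left(3857 + p\right) = \left(-3290 + 2079\right) \left(3857 - 15\right) = \left(-1211\right) 3842 = -4652662$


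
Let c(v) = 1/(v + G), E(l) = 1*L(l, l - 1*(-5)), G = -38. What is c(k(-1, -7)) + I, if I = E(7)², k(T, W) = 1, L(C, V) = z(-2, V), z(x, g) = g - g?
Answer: -1/37 ≈ -0.027027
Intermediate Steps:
z(x, g) = 0
L(C, V) = 0
E(l) = 0 (E(l) = 1*0 = 0)
c(v) = 1/(-38 + v) (c(v) = 1/(v - 38) = 1/(-38 + v))
I = 0 (I = 0² = 0)
c(k(-1, -7)) + I = 1/(-38 + 1) + 0 = 1/(-37) + 0 = -1/37 + 0 = -1/37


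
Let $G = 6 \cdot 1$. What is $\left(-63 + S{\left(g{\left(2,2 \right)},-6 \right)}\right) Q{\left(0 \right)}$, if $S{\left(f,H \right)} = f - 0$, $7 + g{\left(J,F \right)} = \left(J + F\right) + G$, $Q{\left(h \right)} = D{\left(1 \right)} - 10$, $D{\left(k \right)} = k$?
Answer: $540$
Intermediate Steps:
$G = 6$
$Q{\left(h \right)} = -9$ ($Q{\left(h \right)} = 1 - 10 = -9$)
$g{\left(J,F \right)} = -1 + F + J$ ($g{\left(J,F \right)} = -7 + \left(\left(J + F\right) + 6\right) = -7 + \left(\left(F + J\right) + 6\right) = -7 + \left(6 + F + J\right) = -1 + F + J$)
$S{\left(f,H \right)} = f$ ($S{\left(f,H \right)} = f + 0 = f$)
$\left(-63 + S{\left(g{\left(2,2 \right)},-6 \right)}\right) Q{\left(0 \right)} = \left(-63 + \left(-1 + 2 + 2\right)\right) \left(-9\right) = \left(-63 + 3\right) \left(-9\right) = \left(-60\right) \left(-9\right) = 540$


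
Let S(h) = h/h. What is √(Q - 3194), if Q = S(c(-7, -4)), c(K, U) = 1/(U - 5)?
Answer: I*√3193 ≈ 56.507*I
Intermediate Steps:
c(K, U) = 1/(-5 + U)
S(h) = 1
Q = 1
√(Q - 3194) = √(1 - 3194) = √(-3193) = I*√3193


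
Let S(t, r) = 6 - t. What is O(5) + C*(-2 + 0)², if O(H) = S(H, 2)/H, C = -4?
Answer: -79/5 ≈ -15.800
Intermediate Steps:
O(H) = (6 - H)/H
O(5) + C*(-2 + 0)² = (6 - 1*5)/5 - 4*(-2 + 0)² = (6 - 5)/5 - 4*(-2)² = (⅕)*1 - 4*4 = ⅕ - 16 = -79/5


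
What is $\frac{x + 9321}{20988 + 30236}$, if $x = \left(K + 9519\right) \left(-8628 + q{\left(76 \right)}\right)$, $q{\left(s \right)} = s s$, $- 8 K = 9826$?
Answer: $- \frac{11817949}{25612} \approx -461.42$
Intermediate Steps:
$K = - \frac{4913}{4}$ ($K = \left(- \frac{1}{8}\right) 9826 = - \frac{4913}{4} \approx -1228.3$)
$q{\left(s \right)} = s^{2}$
$x = -23645219$ ($x = \left(- \frac{4913}{4} + 9519\right) \left(-8628 + 76^{2}\right) = \frac{33163 \left(-8628 + 5776\right)}{4} = \frac{33163}{4} \left(-2852\right) = -23645219$)
$\frac{x + 9321}{20988 + 30236} = \frac{-23645219 + 9321}{20988 + 30236} = - \frac{23635898}{51224} = \left(-23635898\right) \frac{1}{51224} = - \frac{11817949}{25612}$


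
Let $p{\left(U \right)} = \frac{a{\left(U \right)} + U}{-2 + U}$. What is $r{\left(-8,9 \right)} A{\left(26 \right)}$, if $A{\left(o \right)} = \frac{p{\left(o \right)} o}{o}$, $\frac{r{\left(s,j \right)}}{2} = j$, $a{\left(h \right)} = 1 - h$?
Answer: $\frac{3}{4} \approx 0.75$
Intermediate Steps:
$r{\left(s,j \right)} = 2 j$
$p{\left(U \right)} = \frac{1}{-2 + U}$ ($p{\left(U \right)} = \frac{\left(1 - U\right) + U}{-2 + U} = 1 \frac{1}{-2 + U} = \frac{1}{-2 + U}$)
$A{\left(o \right)} = \frac{1}{-2 + o}$ ($A{\left(o \right)} = \frac{\frac{1}{-2 + o} o}{o} = \frac{o \frac{1}{-2 + o}}{o} = \frac{1}{-2 + o}$)
$r{\left(-8,9 \right)} A{\left(26 \right)} = \frac{2 \cdot 9}{-2 + 26} = \frac{18}{24} = 18 \cdot \frac{1}{24} = \frac{3}{4}$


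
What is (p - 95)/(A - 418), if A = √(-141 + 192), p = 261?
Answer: -69388/174673 - 166*√51/174673 ≈ -0.40403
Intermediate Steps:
A = √51 ≈ 7.1414
(p - 95)/(A - 418) = (261 - 95)/(√51 - 418) = 166/(-418 + √51)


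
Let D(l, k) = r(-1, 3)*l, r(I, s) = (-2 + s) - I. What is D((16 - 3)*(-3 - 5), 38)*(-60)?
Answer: 12480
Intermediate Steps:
r(I, s) = -2 + s - I
D(l, k) = 2*l (D(l, k) = (-2 + 3 - 1*(-1))*l = (-2 + 3 + 1)*l = 2*l)
D((16 - 3)*(-3 - 5), 38)*(-60) = (2*((16 - 3)*(-3 - 5)))*(-60) = (2*(13*(-8)))*(-60) = (2*(-104))*(-60) = -208*(-60) = 12480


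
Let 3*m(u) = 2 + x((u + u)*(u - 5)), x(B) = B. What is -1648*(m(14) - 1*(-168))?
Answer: -1249184/3 ≈ -4.1639e+5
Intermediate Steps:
m(u) = ⅔ + 2*u*(-5 + u)/3 (m(u) = (2 + (u + u)*(u - 5))/3 = (2 + (2*u)*(-5 + u))/3 = (2 + 2*u*(-5 + u))/3 = ⅔ + 2*u*(-5 + u)/3)
-1648*(m(14) - 1*(-168)) = -1648*((⅔ + (⅔)*14*(-5 + 14)) - 1*(-168)) = -1648*((⅔ + (⅔)*14*9) + 168) = -1648*((⅔ + 84) + 168) = -1648*(254/3 + 168) = -1648*758/3 = -1249184/3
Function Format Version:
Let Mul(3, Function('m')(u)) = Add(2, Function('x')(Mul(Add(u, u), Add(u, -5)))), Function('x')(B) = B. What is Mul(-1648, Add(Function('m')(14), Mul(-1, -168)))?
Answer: Rational(-1249184, 3) ≈ -4.1639e+5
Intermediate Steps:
Function('m')(u) = Add(Rational(2, 3), Mul(Rational(2, 3), u, Add(-5, u))) (Function('m')(u) = Mul(Rational(1, 3), Add(2, Mul(Add(u, u), Add(u, -5)))) = Mul(Rational(1, 3), Add(2, Mul(Mul(2, u), Add(-5, u)))) = Mul(Rational(1, 3), Add(2, Mul(2, u, Add(-5, u)))) = Add(Rational(2, 3), Mul(Rational(2, 3), u, Add(-5, u))))
Mul(-1648, Add(Function('m')(14), Mul(-1, -168))) = Mul(-1648, Add(Add(Rational(2, 3), Mul(Rational(2, 3), 14, Add(-5, 14))), Mul(-1, -168))) = Mul(-1648, Add(Add(Rational(2, 3), Mul(Rational(2, 3), 14, 9)), 168)) = Mul(-1648, Add(Add(Rational(2, 3), 84), 168)) = Mul(-1648, Add(Rational(254, 3), 168)) = Mul(-1648, Rational(758, 3)) = Rational(-1249184, 3)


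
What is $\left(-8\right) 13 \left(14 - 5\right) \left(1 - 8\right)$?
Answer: $6552$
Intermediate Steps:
$\left(-8\right) 13 \left(14 - 5\right) \left(1 - 8\right) = - 104 \cdot 9 \left(-7\right) = \left(-104\right) \left(-63\right) = 6552$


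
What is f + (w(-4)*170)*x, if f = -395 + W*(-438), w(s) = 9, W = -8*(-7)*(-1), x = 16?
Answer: 48613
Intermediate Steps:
W = -56 (W = 56*(-1) = -56)
f = 24133 (f = -395 - 56*(-438) = -395 + 24528 = 24133)
f + (w(-4)*170)*x = 24133 + (9*170)*16 = 24133 + 1530*16 = 24133 + 24480 = 48613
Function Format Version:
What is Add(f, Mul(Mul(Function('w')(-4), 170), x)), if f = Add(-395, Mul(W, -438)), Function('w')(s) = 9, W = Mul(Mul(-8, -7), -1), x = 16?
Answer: 48613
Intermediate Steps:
W = -56 (W = Mul(56, -1) = -56)
f = 24133 (f = Add(-395, Mul(-56, -438)) = Add(-395, 24528) = 24133)
Add(f, Mul(Mul(Function('w')(-4), 170), x)) = Add(24133, Mul(Mul(9, 170), 16)) = Add(24133, Mul(1530, 16)) = Add(24133, 24480) = 48613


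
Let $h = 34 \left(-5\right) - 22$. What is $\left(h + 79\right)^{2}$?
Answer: $12769$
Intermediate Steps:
$h = -192$ ($h = -170 - 22 = -192$)
$\left(h + 79\right)^{2} = \left(-192 + 79\right)^{2} = \left(-113\right)^{2} = 12769$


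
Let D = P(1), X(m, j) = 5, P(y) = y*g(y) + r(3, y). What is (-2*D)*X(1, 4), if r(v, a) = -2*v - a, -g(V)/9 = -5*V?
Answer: -380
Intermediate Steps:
g(V) = 45*V (g(V) = -(-45)*V = 45*V)
r(v, a) = -a - 2*v
P(y) = -6 - y + 45*y² (P(y) = y*(45*y) + (-y - 2*3) = 45*y² + (-y - 6) = 45*y² + (-6 - y) = -6 - y + 45*y²)
D = 38 (D = -6 - 1*1 + 45*1² = -6 - 1 + 45*1 = -6 - 1 + 45 = 38)
(-2*D)*X(1, 4) = -2*38*5 = -76*5 = -380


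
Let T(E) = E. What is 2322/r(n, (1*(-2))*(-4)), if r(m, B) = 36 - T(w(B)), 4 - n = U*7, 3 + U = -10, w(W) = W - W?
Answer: 129/2 ≈ 64.500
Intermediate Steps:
w(W) = 0
U = -13 (U = -3 - 10 = -13)
n = 95 (n = 4 - (-13)*7 = 4 - 1*(-91) = 4 + 91 = 95)
r(m, B) = 36 (r(m, B) = 36 - 1*0 = 36 + 0 = 36)
2322/r(n, (1*(-2))*(-4)) = 2322/36 = 2322*(1/36) = 129/2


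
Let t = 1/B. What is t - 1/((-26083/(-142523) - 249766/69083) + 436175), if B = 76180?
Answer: 136324880082701/12582910766970388780 ≈ 1.0834e-5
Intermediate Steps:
t = 1/76180 ≈ 1.3127e-5
t - 1/((-26083/(-142523) - 249766/69083) + 436175) = 1/76180 - 1/((-26083/(-142523) - 249766/69083) + 436175) = 1/76180 - 1/((-26083*(-1/142523) - 249766*1/69083) + 436175) = 1/76180 - 1/((26083/142523 - 249766/69083) + 436175) = 1/76180 - 1/(-33795507729/9845916409 + 436175) = 1/76180 - 1/4294508794187846/9845916409 = 1/76180 - 1*9845916409/4294508794187846 = 1/76180 - 9845916409/4294508794187846 = 136324880082701/12582910766970388780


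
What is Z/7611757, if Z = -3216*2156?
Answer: -6933696/7611757 ≈ -0.91092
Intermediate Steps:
Z = -6933696
Z/7611757 = -6933696/7611757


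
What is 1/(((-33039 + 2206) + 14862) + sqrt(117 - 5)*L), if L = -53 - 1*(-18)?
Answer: -15971/254935641 + 140*sqrt(7)/254935641 ≈ -6.1194e-5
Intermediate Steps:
L = -35 (L = -53 + 18 = -35)
1/(((-33039 + 2206) + 14862) + sqrt(117 - 5)*L) = 1/(((-33039 + 2206) + 14862) + sqrt(117 - 5)*(-35)) = 1/((-30833 + 14862) + sqrt(112)*(-35)) = 1/(-15971 + (4*sqrt(7))*(-35)) = 1/(-15971 - 140*sqrt(7))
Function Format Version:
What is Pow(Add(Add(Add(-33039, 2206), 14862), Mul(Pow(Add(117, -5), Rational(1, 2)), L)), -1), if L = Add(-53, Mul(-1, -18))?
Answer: Add(Rational(-15971, 254935641), Mul(Rational(140, 254935641), Pow(7, Rational(1, 2)))) ≈ -6.1194e-5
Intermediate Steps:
L = -35 (L = Add(-53, 18) = -35)
Pow(Add(Add(Add(-33039, 2206), 14862), Mul(Pow(Add(117, -5), Rational(1, 2)), L)), -1) = Pow(Add(Add(Add(-33039, 2206), 14862), Mul(Pow(Add(117, -5), Rational(1, 2)), -35)), -1) = Pow(Add(Add(-30833, 14862), Mul(Pow(112, Rational(1, 2)), -35)), -1) = Pow(Add(-15971, Mul(Mul(4, Pow(7, Rational(1, 2))), -35)), -1) = Pow(Add(-15971, Mul(-140, Pow(7, Rational(1, 2)))), -1)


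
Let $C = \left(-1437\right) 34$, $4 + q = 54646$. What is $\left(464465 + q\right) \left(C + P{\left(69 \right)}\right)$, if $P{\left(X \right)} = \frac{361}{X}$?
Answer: $- \frac{1749827158987}{69} \approx -2.536 \cdot 10^{10}$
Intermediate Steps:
$q = 54642$ ($q = -4 + 54646 = 54642$)
$C = -48858$
$\left(464465 + q\right) \left(C + P{\left(69 \right)}\right) = \left(464465 + 54642\right) \left(-48858 + \frac{361}{69}\right) = 519107 \left(-48858 + 361 \cdot \frac{1}{69}\right) = 519107 \left(-48858 + \frac{361}{69}\right) = 519107 \left(- \frac{3370841}{69}\right) = - \frac{1749827158987}{69}$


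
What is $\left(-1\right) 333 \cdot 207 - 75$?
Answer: $-69006$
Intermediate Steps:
$\left(-1\right) 333 \cdot 207 - 75 = \left(-333\right) 207 - 75 = -68931 - 75 = -69006$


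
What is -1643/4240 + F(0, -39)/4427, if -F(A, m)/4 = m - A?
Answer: -124757/354160 ≈ -0.35226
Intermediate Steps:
F(A, m) = -4*m + 4*A (F(A, m) = -4*(m - A) = -4*m + 4*A)
-1643/4240 + F(0, -39)/4427 = -1643/4240 + (-4*(-39) + 4*0)/4427 = -1643*1/4240 + (156 + 0)*(1/4427) = -31/80 + 156*(1/4427) = -31/80 + 156/4427 = -124757/354160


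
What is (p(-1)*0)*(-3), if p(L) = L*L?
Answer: 0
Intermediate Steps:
p(L) = L**2
(p(-1)*0)*(-3) = ((-1)**2*0)*(-3) = (1*0)*(-3) = 0*(-3) = 0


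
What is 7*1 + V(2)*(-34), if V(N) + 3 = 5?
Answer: -61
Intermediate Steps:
V(N) = 2 (V(N) = -3 + 5 = 2)
7*1 + V(2)*(-34) = 7*1 + 2*(-34) = 7 - 68 = -61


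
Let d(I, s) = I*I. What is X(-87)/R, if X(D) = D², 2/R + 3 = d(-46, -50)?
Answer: 15993297/2 ≈ 7.9966e+6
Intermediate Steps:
d(I, s) = I²
R = 2/2113 (R = 2/(-3 + (-46)²) = 2/(-3 + 2116) = 2/2113 ≈ 0.00094652)
X(-87)/R = (-87)²/(2/2113) = 7569*(2113/2) = 15993297/2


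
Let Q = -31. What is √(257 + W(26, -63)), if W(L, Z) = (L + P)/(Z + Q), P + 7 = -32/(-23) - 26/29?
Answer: √1009461813334/62698 ≈ 16.025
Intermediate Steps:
P = -4339/667 (P = -7 + (-32/(-23) - 26/29) = -7 + (-32*(-1/23) - 26*1/29) = -7 + (32/23 - 26/29) = -7 + 330/667 = -4339/667 ≈ -6.5052)
W(L, Z) = (-4339/667 + L)/(-31 + Z) (W(L, Z) = (L - 4339/667)/(Z - 31) = (-4339/667 + L)/(-31 + Z))
√(257 + W(26, -63)) = √(257 + (-4339/667 + 26)/(-31 - 63)) = √(257 + (13003/667)/(-94)) = √(257 - 1/94*13003/667) = √(257 - 13003/62698) = √(16100383/62698) = √1009461813334/62698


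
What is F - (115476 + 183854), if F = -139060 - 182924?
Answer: -621314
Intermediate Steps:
F = -321984
F - (115476 + 183854) = -321984 - (115476 + 183854) = -321984 - 1*299330 = -321984 - 299330 = -621314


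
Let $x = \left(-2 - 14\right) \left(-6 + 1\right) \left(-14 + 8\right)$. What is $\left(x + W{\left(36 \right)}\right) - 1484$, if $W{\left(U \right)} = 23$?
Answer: $-1941$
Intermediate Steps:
$x = -480$ ($x = - 16 \left(\left(-5\right) \left(-6\right)\right) = \left(-16\right) 30 = -480$)
$\left(x + W{\left(36 \right)}\right) - 1484 = \left(-480 + 23\right) - 1484 = -457 - 1484 = -1941$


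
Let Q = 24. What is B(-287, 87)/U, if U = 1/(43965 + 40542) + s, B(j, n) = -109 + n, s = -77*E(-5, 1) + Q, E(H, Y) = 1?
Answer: 84507/203585 ≈ 0.41509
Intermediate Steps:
s = -53 (s = -77*1 + 24 = -77 + 24 = -53)
U = -4478870/84507 (U = 1/(43965 + 40542) - 53 = 1/84507 - 53 = -4478870/84507 ≈ -53.000)
B(-287, 87)/U = (-109 + 87)/(-4478870/84507) = -22*(-84507/4478870) = 84507/203585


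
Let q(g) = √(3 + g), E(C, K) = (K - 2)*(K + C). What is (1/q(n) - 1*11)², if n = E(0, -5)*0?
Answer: (33 - √3)²/9 ≈ 108.63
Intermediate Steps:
E(C, K) = (-2 + K)*(C + K)
n = 0 (n = ((-5)² - 2*0 - 2*(-5) + 0*(-5))*0 = (25 + 0 + 10 + 0)*0 = 35*0 = 0)
(1/q(n) - 1*11)² = (1/(√(3 + 0)) - 1*11)² = (1/(√3) - 11)² = (√3/3 - 11)² = (-11 + √3/3)²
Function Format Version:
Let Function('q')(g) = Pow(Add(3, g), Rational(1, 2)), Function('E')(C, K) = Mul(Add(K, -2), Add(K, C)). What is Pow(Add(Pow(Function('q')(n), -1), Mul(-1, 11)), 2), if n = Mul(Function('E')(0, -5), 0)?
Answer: Mul(Rational(1, 9), Pow(Add(33, Mul(-1, Pow(3, Rational(1, 2)))), 2)) ≈ 108.63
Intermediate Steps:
Function('E')(C, K) = Mul(Add(-2, K), Add(C, K))
n = 0 (n = Mul(Add(Pow(-5, 2), Mul(-2, 0), Mul(-2, -5), Mul(0, -5)), 0) = Mul(Add(25, 0, 10, 0), 0) = Mul(35, 0) = 0)
Pow(Add(Pow(Function('q')(n), -1), Mul(-1, 11)), 2) = Pow(Add(Pow(Pow(Add(3, 0), Rational(1, 2)), -1), Mul(-1, 11)), 2) = Pow(Add(Pow(Pow(3, Rational(1, 2)), -1), -11), 2) = Pow(Add(Mul(Rational(1, 3), Pow(3, Rational(1, 2))), -11), 2) = Pow(Add(-11, Mul(Rational(1, 3), Pow(3, Rational(1, 2)))), 2)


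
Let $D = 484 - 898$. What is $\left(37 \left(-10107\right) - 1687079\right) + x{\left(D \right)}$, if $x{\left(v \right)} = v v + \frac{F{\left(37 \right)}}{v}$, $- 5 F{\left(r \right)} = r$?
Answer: $- \frac{3911558903}{2070} \approx -1.8896 \cdot 10^{6}$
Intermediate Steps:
$F{\left(r \right)} = - \frac{r}{5}$
$D = -414$
$x{\left(v \right)} = v^{2} - \frac{37}{5 v}$ ($x{\left(v \right)} = v v + \frac{\left(- \frac{1}{5}\right) 37}{v} = v^{2} - \frac{37}{5 v}$)
$\left(37 \left(-10107\right) - 1687079\right) + x{\left(D \right)} = \left(37 \left(-10107\right) - 1687079\right) + \frac{- \frac{37}{5} + \left(-414\right)^{3}}{-414} = \left(-373959 - 1687079\right) - \frac{- \frac{37}{5} - 70957944}{414} = -2061038 - - \frac{354789757}{2070} = -2061038 + \frac{354789757}{2070} = - \frac{3911558903}{2070}$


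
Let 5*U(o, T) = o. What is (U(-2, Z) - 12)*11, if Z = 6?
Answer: -682/5 ≈ -136.40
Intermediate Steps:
U(o, T) = o/5
(U(-2, Z) - 12)*11 = ((⅕)*(-2) - 12)*11 = (-⅖ - 12)*11 = -62/5*11 = -682/5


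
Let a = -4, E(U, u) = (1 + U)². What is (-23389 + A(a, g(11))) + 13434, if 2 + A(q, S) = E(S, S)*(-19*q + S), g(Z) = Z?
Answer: 2571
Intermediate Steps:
A(q, S) = -2 + (1 + S)²*(S - 19*q) (A(q, S) = -2 + (1 + S)²*(-19*q + S) = -2 + (1 + S)²*(S - 19*q))
(-23389 + A(a, g(11))) + 13434 = (-23389 + (-2 + 11*(1 + 11)² - 19*(-4)*(1 + 11)²)) + 13434 = (-23389 + (-2 + 11*12² - 19*(-4)*12²)) + 13434 = (-23389 + (-2 + 11*144 - 19*(-4)*144)) + 13434 = (-23389 + (-2 + 1584 + 10944)) + 13434 = (-23389 + 12526) + 13434 = -10863 + 13434 = 2571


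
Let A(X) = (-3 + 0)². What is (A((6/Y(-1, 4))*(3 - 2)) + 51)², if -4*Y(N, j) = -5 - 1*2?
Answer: 3600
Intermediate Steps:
Y(N, j) = 7/4 (Y(N, j) = -(-5 - 1*2)/4 = -(-5 - 2)/4 = -¼*(-7) = 7/4)
A(X) = 9 (A(X) = (-3)² = 9)
(A((6/Y(-1, 4))*(3 - 2)) + 51)² = (9 + 51)² = 60² = 3600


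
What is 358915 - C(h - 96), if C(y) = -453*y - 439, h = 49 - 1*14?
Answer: 331721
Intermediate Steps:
h = 35 (h = 49 - 14 = 35)
C(y) = -439 - 453*y
358915 - C(h - 96) = 358915 - (-439 - 453*(35 - 96)) = 358915 - (-439 - 453*(-61)) = 358915 - (-439 + 27633) = 358915 - 1*27194 = 358915 - 27194 = 331721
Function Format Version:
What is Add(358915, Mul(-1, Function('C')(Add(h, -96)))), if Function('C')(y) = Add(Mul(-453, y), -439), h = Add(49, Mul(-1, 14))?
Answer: 331721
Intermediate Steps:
h = 35 (h = Add(49, -14) = 35)
Function('C')(y) = Add(-439, Mul(-453, y))
Add(358915, Mul(-1, Function('C')(Add(h, -96)))) = Add(358915, Mul(-1, Add(-439, Mul(-453, Add(35, -96))))) = Add(358915, Mul(-1, Add(-439, Mul(-453, -61)))) = Add(358915, Mul(-1, Add(-439, 27633))) = Add(358915, Mul(-1, 27194)) = Add(358915, -27194) = 331721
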